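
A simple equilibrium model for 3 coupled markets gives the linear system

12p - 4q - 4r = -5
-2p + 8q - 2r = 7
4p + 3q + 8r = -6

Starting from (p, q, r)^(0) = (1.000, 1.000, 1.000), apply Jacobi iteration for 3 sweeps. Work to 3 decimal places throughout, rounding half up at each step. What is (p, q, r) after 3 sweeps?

Iteration 1:
  p = (-5 - (-4)·1.000 - (-4)·1.000) / (12) = 0.250
  q = (7 - (-2)·1.000 - (-2)·1.000) / (8) = 1.375
  r = (-6 - (4)·1.000 - (3)·1.000) / (8) = -1.625
Iteration 2:
  p = (-5 - (-4)·1.375 - (-4)·-1.625) / (12) = -0.500
  q = (7 - (-2)·0.250 - (-2)·-1.625) / (8) = 0.531
  r = (-6 - (4)·0.250 - (3)·1.375) / (8) = -1.391
Iteration 3:
  p = (-5 - (-4)·0.531 - (-4)·-1.391) / (12) = -0.703
  q = (7 - (-2)·-0.500 - (-2)·-1.391) / (8) = 0.402
  r = (-6 - (4)·-0.500 - (3)·0.531) / (8) = -0.699

(-0.703, 0.402, -0.699)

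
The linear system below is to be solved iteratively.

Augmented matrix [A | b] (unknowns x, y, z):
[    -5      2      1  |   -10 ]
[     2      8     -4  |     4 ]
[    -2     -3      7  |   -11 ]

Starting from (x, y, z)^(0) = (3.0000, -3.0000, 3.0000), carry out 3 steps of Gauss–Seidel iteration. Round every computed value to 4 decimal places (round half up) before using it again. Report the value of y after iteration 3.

Iteration 1:
  x = (-10 - (2)·-3.0000 - (1)·3.0000) / (-5) = 1.4000
  y = (4 - (2)·1.4000 - (-4)·3.0000) / (8) = 1.6500
  z = (-11 - (-2)·1.4000 - (-3)·1.6500) / (7) = -0.4643
Iteration 2:
  x = (-10 - (2)·1.6500 - (1)·-0.4643) / (-5) = 2.5671
  y = (4 - (2)·2.5671 - (-4)·-0.4643) / (8) = -0.3739
  z = (-11 - (-2)·2.5671 - (-3)·-0.3739) / (7) = -0.9982
Iteration 3:
  x = (-10 - (2)·-0.3739 - (1)·-0.9982) / (-5) = 1.6508
  y = (4 - (2)·1.6508 - (-4)·-0.9982) / (8) = -0.4118
  z = (-11 - (-2)·1.6508 - (-3)·-0.4118) / (7) = -1.2763

-0.4118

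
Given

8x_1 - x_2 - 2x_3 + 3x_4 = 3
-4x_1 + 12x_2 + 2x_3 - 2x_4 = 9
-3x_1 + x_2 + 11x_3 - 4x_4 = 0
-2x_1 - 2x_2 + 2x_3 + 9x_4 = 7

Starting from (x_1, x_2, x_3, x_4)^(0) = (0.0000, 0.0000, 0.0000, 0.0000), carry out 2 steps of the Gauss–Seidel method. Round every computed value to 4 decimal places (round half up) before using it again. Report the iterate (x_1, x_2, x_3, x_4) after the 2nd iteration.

Iteration 1:
  x_1 = (3 - (-1)·0.0000 - (-2)·0.0000 - (3)·0.0000) / (8) = 0.3750
  x_2 = (9 - (-4)·0.3750 - (2)·0.0000 - (-2)·0.0000) / (12) = 0.8750
  x_3 = (0 - (-3)·0.3750 - (1)·0.8750 - (-4)·0.0000) / (11) = 0.0227
  x_4 = (7 - (-2)·0.3750 - (-2)·0.8750 - (2)·0.0227) / (9) = 1.0505
Iteration 2:
  x_1 = (3 - (-1)·0.8750 - (-2)·0.0227 - (3)·1.0505) / (8) = 0.0961
  x_2 = (9 - (-4)·0.0961 - (2)·0.0227 - (-2)·1.0505) / (12) = 0.9533
  x_3 = (0 - (-3)·0.0961 - (1)·0.9533 - (-4)·1.0505) / (11) = 0.3215
  x_4 = (7 - (-2)·0.0961 - (-2)·0.9533 - (2)·0.3215) / (9) = 0.9395

(0.0961, 0.9533, 0.3215, 0.9395)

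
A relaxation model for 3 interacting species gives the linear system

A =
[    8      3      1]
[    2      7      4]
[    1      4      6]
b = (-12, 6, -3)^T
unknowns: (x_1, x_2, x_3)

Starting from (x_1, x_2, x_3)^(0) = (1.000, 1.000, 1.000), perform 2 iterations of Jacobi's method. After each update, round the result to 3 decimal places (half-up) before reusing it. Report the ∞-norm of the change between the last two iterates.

Iteration 1:
  x_1 = (-12 - (3)·1.000 - (1)·1.000) / (8) = -2.000
  x_2 = (6 - (2)·1.000 - (4)·1.000) / (7) = 0.000
  x_3 = (-3 - (1)·1.000 - (4)·1.000) / (6) = -1.333
Iteration 2:
  x_1 = (-12 - (3)·0.000 - (1)·-1.333) / (8) = -1.333
  x_2 = (6 - (2)·-2.000 - (4)·-1.333) / (7) = 2.190
  x_3 = (-3 - (1)·-2.000 - (4)·0.000) / (6) = -0.167
Change: (0.667, 2.190, 1.166) → max |·| = 2.190

2.190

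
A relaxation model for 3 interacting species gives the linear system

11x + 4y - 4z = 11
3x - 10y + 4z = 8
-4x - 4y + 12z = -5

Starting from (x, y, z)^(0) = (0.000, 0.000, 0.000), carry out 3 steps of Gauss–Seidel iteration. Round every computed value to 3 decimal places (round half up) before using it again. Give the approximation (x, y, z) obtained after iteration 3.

Iteration 1:
  x = (11 - (4)·0.000 - (-4)·0.000) / (11) = 1.000
  y = (8 - (3)·1.000 - (4)·0.000) / (-10) = -0.500
  z = (-5 - (-4)·1.000 - (-4)·-0.500) / (12) = -0.250
Iteration 2:
  x = (11 - (4)·-0.500 - (-4)·-0.250) / (11) = 1.091
  y = (8 - (3)·1.091 - (4)·-0.250) / (-10) = -0.573
  z = (-5 - (-4)·1.091 - (-4)·-0.573) / (12) = -0.244
Iteration 3:
  x = (11 - (4)·-0.573 - (-4)·-0.244) / (11) = 1.120
  y = (8 - (3)·1.120 - (4)·-0.244) / (-10) = -0.562
  z = (-5 - (-4)·1.120 - (-4)·-0.562) / (12) = -0.231

(1.120, -0.562, -0.231)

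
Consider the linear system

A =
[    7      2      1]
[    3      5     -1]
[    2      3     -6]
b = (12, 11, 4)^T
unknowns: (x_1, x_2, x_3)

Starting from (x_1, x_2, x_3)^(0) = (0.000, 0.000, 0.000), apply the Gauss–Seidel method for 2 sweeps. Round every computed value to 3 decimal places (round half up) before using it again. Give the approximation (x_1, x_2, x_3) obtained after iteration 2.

Iteration 1:
  x_1 = (12 - (2)·0.000 - (1)·0.000) / (7) = 1.714
  x_2 = (11 - (3)·1.714 - (-1)·0.000) / (5) = 1.172
  x_3 = (4 - (2)·1.714 - (3)·1.172) / (-6) = 0.491
Iteration 2:
  x_1 = (12 - (2)·1.172 - (1)·0.491) / (7) = 1.309
  x_2 = (11 - (3)·1.309 - (-1)·0.491) / (5) = 1.513
  x_3 = (4 - (2)·1.309 - (3)·1.513) / (-6) = 0.526

(1.309, 1.513, 0.526)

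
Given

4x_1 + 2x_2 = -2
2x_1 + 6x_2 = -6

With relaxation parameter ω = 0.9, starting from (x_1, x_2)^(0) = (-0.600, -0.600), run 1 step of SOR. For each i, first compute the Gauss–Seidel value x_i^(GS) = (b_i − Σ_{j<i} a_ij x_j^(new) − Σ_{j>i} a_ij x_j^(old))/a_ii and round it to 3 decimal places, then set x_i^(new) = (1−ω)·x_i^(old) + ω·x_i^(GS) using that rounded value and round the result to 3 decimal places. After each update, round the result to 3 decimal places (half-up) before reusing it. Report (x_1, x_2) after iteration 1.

Iteration 1:
  x_1: GS value = (-2 - (2)·-0.600) / (4) = -0.200;  x_1 ← (1−ω)·-0.600 + ω·-0.200 = -0.240
  x_2: GS value = (-6 - (2)·-0.240) / (6) = -0.920;  x_2 ← (1−ω)·-0.600 + ω·-0.920 = -0.888

(-0.240, -0.888)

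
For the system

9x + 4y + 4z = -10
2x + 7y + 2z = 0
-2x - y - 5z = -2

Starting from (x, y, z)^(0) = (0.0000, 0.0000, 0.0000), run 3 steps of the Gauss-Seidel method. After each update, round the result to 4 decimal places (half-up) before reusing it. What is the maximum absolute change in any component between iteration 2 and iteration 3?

Iteration 1:
  x = (-10 - (4)·0.0000 - (4)·0.0000) / (9) = -1.1111
  y = (0 - (2)·-1.1111 - (2)·0.0000) / (7) = 0.3175
  z = (-2 - (-2)·-1.1111 - (-1)·0.3175) / (-5) = 0.7809
Iteration 2:
  x = (-10 - (4)·0.3175 - (4)·0.7809) / (9) = -1.5993
  y = (0 - (2)·-1.5993 - (2)·0.7809) / (7) = 0.2338
  z = (-2 - (-2)·-1.5993 - (-1)·0.2338) / (-5) = 0.9930
Iteration 3:
  x = (-10 - (4)·0.2338 - (4)·0.9930) / (9) = -1.6564
  y = (0 - (2)·-1.6564 - (2)·0.9930) / (7) = 0.1895
  z = (-2 - (-2)·-1.6564 - (-1)·0.1895) / (-5) = 1.0247
Change: (-0.0571, -0.0443, 0.0317) → max |·| = 0.0571

0.0571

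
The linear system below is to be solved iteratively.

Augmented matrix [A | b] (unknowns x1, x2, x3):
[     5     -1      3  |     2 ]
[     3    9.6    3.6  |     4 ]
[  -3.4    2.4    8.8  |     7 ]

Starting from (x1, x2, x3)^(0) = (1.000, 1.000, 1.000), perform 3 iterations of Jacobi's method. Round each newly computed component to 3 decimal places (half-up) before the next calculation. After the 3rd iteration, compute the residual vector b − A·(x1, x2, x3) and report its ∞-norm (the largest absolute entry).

Iteration 1:
  x1 = (2 - (-1)·1.000 - (3)·1.000) / (5) = 0.000
  x2 = (4 - (3)·1.000 - (3.6)·1.000) / (9.6) = -0.271
  x3 = (7 - (-3.4)·1.000 - (2.4)·1.000) / (8.8) = 0.909
Iteration 2:
  x1 = (2 - (-1)·-0.271 - (3)·0.909) / (5) = -0.200
  x2 = (4 - (3)·0.000 - (3.6)·0.909) / (9.6) = 0.076
  x3 = (7 - (-3.4)·0.000 - (2.4)·-0.271) / (8.8) = 0.869
Iteration 3:
  x1 = (2 - (-1)·0.076 - (3)·0.869) / (5) = -0.106
  x2 = (4 - (3)·-0.200 - (3.6)·0.869) / (9.6) = 0.153
  x3 = (7 - (-3.4)·-0.200 - (2.4)·0.076) / (8.8) = 0.697
Residual b − A·x = (0.592, 0.340, 0.139); ∞-norm = 0.592

0.592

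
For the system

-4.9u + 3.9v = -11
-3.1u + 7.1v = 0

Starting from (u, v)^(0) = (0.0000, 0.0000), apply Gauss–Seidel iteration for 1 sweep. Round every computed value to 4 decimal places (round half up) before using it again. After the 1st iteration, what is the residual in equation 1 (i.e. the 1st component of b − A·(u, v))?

Iteration 1:
  u = (-11 - (3.9)·0.0000) / (-4.9) = 2.2449
  v = (0 - (-3.1)·2.2449) / (7.1) = 0.9802
Residual b − A·x = (-3.8228, -0.0002)

-3.8228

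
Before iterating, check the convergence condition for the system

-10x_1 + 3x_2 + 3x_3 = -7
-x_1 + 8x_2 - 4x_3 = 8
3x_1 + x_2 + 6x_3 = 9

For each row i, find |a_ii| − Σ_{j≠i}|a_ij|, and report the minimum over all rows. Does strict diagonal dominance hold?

2

row 1: |-10| − (3+3) = 4
row 2: |8| − (1+4) = 3
row 3: |6| − (3+1) = 2
minimum over rows = 2 → strictly diagonally dominant (convergence guaranteed)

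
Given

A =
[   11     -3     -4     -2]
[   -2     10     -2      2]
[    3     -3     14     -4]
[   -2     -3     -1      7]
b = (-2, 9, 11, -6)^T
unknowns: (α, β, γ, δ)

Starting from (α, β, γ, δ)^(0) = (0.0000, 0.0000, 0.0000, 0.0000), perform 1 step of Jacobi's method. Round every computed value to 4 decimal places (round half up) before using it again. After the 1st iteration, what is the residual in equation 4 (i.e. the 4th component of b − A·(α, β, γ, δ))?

3.1218

Iteration 1:
  α = (-2 - (-3)·0.0000 - (-4)·0.0000 - (-2)·0.0000) / (11) = -0.1818
  β = (9 - (-2)·0.0000 - (-2)·0.0000 - (2)·0.0000) / (10) = 0.9000
  γ = (11 - (3)·0.0000 - (-3)·0.0000 - (-4)·0.0000) / (14) = 0.7857
  δ = (-6 - (-2)·0.0000 - (-3)·0.0000 - (-1)·0.0000) / (7) = -0.8571
Residual b − A·x = (4.1284, 2.9220, -0.1828, 3.1218)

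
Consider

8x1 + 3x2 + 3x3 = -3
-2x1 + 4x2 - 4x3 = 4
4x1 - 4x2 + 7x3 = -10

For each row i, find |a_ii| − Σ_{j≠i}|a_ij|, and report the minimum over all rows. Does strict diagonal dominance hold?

row 1: |8| − (3+3) = 2
row 2: |4| − (2+4) = -2
row 3: |7| − (4+4) = -1
minimum over rows = -2 → not strictly diagonally dominant

-2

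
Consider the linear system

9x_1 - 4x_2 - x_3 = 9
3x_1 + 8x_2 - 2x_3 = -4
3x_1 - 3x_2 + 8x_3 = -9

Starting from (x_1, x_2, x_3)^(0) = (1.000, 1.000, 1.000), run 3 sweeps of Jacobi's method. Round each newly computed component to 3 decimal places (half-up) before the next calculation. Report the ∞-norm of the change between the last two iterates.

Iteration 1:
  x_1 = (9 - (-4)·1.000 - (-1)·1.000) / (9) = 1.556
  x_2 = (-4 - (3)·1.000 - (-2)·1.000) / (8) = -0.625
  x_3 = (-9 - (3)·1.000 - (-3)·1.000) / (8) = -1.125
Iteration 2:
  x_1 = (9 - (-4)·-0.625 - (-1)·-1.125) / (9) = 0.597
  x_2 = (-4 - (3)·1.556 - (-2)·-1.125) / (8) = -1.365
  x_3 = (-9 - (3)·1.556 - (-3)·-0.625) / (8) = -1.943
Iteration 3:
  x_1 = (9 - (-4)·-1.365 - (-1)·-1.943) / (9) = 0.177
  x_2 = (-4 - (3)·0.597 - (-2)·-1.943) / (8) = -1.210
  x_3 = (-9 - (3)·0.597 - (-3)·-1.365) / (8) = -1.861
Change: (-0.420, 0.155, 0.082) → max |·| = 0.420

0.420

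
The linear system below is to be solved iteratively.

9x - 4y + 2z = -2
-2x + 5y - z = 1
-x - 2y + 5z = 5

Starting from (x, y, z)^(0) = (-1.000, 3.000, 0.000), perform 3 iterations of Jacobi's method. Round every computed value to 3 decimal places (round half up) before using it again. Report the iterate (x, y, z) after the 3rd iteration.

(-0.012, 0.126, 1.266)

Iteration 1:
  x = (-2 - (-4)·3.000 - (2)·0.000) / (9) = 1.111
  y = (1 - (-2)·-1.000 - (-1)·0.000) / (5) = -0.200
  z = (5 - (-1)·-1.000 - (-2)·3.000) / (5) = 2.000
Iteration 2:
  x = (-2 - (-4)·-0.200 - (2)·2.000) / (9) = -0.756
  y = (1 - (-2)·1.111 - (-1)·2.000) / (5) = 1.044
  z = (5 - (-1)·1.111 - (-2)·-0.200) / (5) = 1.142
Iteration 3:
  x = (-2 - (-4)·1.044 - (2)·1.142) / (9) = -0.012
  y = (1 - (-2)·-0.756 - (-1)·1.142) / (5) = 0.126
  z = (5 - (-1)·-0.756 - (-2)·1.044) / (5) = 1.266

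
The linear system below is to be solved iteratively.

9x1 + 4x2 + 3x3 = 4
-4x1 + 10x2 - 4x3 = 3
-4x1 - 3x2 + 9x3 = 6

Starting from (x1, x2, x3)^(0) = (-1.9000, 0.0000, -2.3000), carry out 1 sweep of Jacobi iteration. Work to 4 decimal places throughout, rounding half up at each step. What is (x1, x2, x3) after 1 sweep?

(1.2111, -1.3800, -0.1778)

Iteration 1:
  x1 = (4 - (4)·0.0000 - (3)·-2.3000) / (9) = 1.2111
  x2 = (3 - (-4)·-1.9000 - (-4)·-2.3000) / (10) = -1.3800
  x3 = (6 - (-4)·-1.9000 - (-3)·0.0000) / (9) = -0.1778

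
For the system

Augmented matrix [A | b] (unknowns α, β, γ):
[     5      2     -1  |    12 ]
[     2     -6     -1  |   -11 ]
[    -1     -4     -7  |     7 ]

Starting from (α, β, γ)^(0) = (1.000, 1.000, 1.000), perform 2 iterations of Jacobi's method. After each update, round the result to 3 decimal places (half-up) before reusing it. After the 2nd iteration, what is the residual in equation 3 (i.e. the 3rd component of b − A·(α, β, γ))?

Iteration 1:
  α = (12 - (2)·1.000 - (-1)·1.000) / (5) = 2.200
  β = (-11 - (2)·1.000 - (-1)·1.000) / (-6) = 2.000
  γ = (7 - (-1)·1.000 - (-4)·1.000) / (-7) = -1.714
Iteration 2:
  α = (12 - (2)·2.000 - (-1)·-1.714) / (5) = 1.257
  β = (-11 - (2)·2.200 - (-1)·-1.714) / (-6) = 2.852
  γ = (7 - (-1)·2.200 - (-4)·2.000) / (-7) = -2.457
Residual b − A·x = (-2.446, 1.141, 2.466)

2.466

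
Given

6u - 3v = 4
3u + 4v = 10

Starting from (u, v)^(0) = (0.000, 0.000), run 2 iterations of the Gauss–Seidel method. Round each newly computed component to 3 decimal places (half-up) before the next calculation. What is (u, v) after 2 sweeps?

Iteration 1:
  u = (4 - (-3)·0.000) / (6) = 0.667
  v = (10 - (3)·0.667) / (4) = 2.000
Iteration 2:
  u = (4 - (-3)·2.000) / (6) = 1.667
  v = (10 - (3)·1.667) / (4) = 1.250

(1.667, 1.250)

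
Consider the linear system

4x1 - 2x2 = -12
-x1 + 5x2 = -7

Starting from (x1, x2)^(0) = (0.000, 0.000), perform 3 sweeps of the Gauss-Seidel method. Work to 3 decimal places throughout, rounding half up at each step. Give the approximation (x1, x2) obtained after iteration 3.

(-4.100, -2.220)

Iteration 1:
  x1 = (-12 - (-2)·0.000) / (4) = -3.000
  x2 = (-7 - (-1)·-3.000) / (5) = -2.000
Iteration 2:
  x1 = (-12 - (-2)·-2.000) / (4) = -4.000
  x2 = (-7 - (-1)·-4.000) / (5) = -2.200
Iteration 3:
  x1 = (-12 - (-2)·-2.200) / (4) = -4.100
  x2 = (-7 - (-1)·-4.100) / (5) = -2.220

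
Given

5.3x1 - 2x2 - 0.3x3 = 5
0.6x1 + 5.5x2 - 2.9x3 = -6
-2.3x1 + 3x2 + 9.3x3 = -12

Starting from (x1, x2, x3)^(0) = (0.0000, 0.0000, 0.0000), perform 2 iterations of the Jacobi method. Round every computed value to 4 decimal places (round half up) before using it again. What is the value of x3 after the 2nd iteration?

-0.7051

Iteration 1:
  x1 = (5 - (-2)·0.0000 - (-0.3)·0.0000) / (5.3) = 0.9434
  x2 = (-6 - (0.6)·0.0000 - (-2.9)·0.0000) / (5.5) = -1.0909
  x3 = (-12 - (-2.3)·0.0000 - (3)·0.0000) / (9.3) = -1.2903
Iteration 2:
  x1 = (5 - (-2)·-1.0909 - (-0.3)·-1.2903) / (5.3) = 0.4587
  x2 = (-6 - (0.6)·0.9434 - (-2.9)·-1.2903) / (5.5) = -1.8742
  x3 = (-12 - (-2.3)·0.9434 - (3)·-1.0909) / (9.3) = -0.7051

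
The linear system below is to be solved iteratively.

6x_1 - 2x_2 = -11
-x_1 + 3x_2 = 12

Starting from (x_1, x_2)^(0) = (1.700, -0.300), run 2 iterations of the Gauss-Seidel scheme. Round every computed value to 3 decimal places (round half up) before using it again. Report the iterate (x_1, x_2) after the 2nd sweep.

(-0.715, 3.762)

Iteration 1:
  x_1 = (-11 - (-2)·-0.300) / (6) = -1.933
  x_2 = (12 - (-1)·-1.933) / (3) = 3.356
Iteration 2:
  x_1 = (-11 - (-2)·3.356) / (6) = -0.715
  x_2 = (12 - (-1)·-0.715) / (3) = 3.762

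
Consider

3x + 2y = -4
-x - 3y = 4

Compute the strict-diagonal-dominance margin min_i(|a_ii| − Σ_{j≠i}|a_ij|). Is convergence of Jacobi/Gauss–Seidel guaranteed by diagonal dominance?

1

row 1: |3| − (2) = 1
row 2: |-3| − (1) = 2
minimum over rows = 1 → strictly diagonally dominant (convergence guaranteed)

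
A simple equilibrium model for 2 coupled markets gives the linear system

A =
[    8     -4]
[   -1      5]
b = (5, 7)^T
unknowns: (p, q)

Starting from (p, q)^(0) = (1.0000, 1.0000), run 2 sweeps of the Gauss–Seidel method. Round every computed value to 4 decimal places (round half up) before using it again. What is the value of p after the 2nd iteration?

1.4375

Iteration 1:
  p = (5 - (-4)·1.0000) / (8) = 1.1250
  q = (7 - (-1)·1.1250) / (5) = 1.6250
Iteration 2:
  p = (5 - (-4)·1.6250) / (8) = 1.4375
  q = (7 - (-1)·1.4375) / (5) = 1.6875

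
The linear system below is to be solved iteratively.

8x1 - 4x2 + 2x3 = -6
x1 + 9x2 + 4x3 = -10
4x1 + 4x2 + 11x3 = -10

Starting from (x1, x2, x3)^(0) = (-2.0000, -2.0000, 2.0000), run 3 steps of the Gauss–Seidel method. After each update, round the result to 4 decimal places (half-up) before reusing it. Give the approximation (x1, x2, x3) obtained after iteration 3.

(-1.3670, -1.0270, -0.0385)

Iteration 1:
  x1 = (-6 - (-4)·-2.0000 - (2)·2.0000) / (8) = -2.2500
  x2 = (-10 - (1)·-2.2500 - (4)·2.0000) / (9) = -1.7500
  x3 = (-10 - (4)·-2.2500 - (4)·-1.7500) / (11) = 0.5455
Iteration 2:
  x1 = (-6 - (-4)·-1.7500 - (2)·0.5455) / (8) = -1.7614
  x2 = (-10 - (1)·-1.7614 - (4)·0.5455) / (9) = -1.1578
  x3 = (-10 - (4)·-1.7614 - (4)·-1.1578) / (11) = 0.1524
Iteration 3:
  x1 = (-6 - (-4)·-1.1578 - (2)·0.1524) / (8) = -1.3670
  x2 = (-10 - (1)·-1.3670 - (4)·0.1524) / (9) = -1.0270
  x3 = (-10 - (4)·-1.3670 - (4)·-1.0270) / (11) = -0.0385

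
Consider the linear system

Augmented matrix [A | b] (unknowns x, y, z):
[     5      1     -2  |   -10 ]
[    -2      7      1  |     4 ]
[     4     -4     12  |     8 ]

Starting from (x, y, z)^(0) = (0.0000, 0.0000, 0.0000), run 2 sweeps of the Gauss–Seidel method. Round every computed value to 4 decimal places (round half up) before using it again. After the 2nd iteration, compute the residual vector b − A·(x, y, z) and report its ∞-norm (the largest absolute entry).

0.3426

Iteration 1:
  x = (-10 - (1)·0.0000 - (-2)·0.0000) / (5) = -2.0000
  y = (4 - (-2)·-2.0000 - (1)·0.0000) / (7) = 0.0000
  z = (8 - (4)·-2.0000 - (-4)·0.0000) / (12) = 1.3333
Iteration 2:
  x = (-10 - (1)·0.0000 - (-2)·1.3333) / (5) = -1.4667
  y = (4 - (-2)·-1.4667 - (1)·1.3333) / (7) = -0.0381
  z = (8 - (4)·-1.4667 - (-4)·-0.0381) / (12) = 1.1429
Residual b − A·x = (-0.3426, 0.1904, -0.0004); ∞-norm = 0.3426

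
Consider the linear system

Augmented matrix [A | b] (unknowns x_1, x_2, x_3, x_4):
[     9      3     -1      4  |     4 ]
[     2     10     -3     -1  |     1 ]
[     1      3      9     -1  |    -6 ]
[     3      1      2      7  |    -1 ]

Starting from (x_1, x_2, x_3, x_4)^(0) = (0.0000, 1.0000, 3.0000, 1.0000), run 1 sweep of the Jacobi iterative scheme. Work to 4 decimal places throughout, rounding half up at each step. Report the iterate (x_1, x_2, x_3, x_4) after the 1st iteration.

Iteration 1:
  x_1 = (4 - (3)·1.0000 - (-1)·3.0000 - (4)·1.0000) / (9) = 0.0000
  x_2 = (1 - (2)·0.0000 - (-3)·3.0000 - (-1)·1.0000) / (10) = 1.1000
  x_3 = (-6 - (1)·0.0000 - (3)·1.0000 - (-1)·1.0000) / (9) = -0.8889
  x_4 = (-1 - (3)·0.0000 - (1)·1.0000 - (2)·3.0000) / (7) = -1.1429

(0.0000, 1.1000, -0.8889, -1.1429)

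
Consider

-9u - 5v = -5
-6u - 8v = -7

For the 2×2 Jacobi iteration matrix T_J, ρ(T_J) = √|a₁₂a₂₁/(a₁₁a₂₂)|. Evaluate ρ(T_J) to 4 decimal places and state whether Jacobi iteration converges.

0.6455

a₁₂a₂₁/(a₁₁a₂₂) = (-5)·(-6) / ((-9)·(-8)) = 0.416667
ρ = √|0.416667| = √0.416667 = 0.6455
ρ < 1, so Jacobi converges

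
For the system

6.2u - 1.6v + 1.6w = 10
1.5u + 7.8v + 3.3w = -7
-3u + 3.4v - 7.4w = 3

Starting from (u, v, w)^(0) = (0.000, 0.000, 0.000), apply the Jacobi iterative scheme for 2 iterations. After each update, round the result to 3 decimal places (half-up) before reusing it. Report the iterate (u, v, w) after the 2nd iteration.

Iteration 1:
  u = (10 - (-1.6)·0.000 - (1.6)·0.000) / (6.2) = 1.613
  v = (-7 - (1.5)·0.000 - (3.3)·0.000) / (7.8) = -0.897
  w = (3 - (-3)·0.000 - (3.4)·0.000) / (-7.4) = -0.405
Iteration 2:
  u = (10 - (-1.6)·-0.897 - (1.6)·-0.405) / (6.2) = 1.486
  v = (-7 - (1.5)·1.613 - (3.3)·-0.405) / (7.8) = -1.036
  w = (3 - (-3)·1.613 - (3.4)·-0.897) / (-7.4) = -1.471

(1.486, -1.036, -1.471)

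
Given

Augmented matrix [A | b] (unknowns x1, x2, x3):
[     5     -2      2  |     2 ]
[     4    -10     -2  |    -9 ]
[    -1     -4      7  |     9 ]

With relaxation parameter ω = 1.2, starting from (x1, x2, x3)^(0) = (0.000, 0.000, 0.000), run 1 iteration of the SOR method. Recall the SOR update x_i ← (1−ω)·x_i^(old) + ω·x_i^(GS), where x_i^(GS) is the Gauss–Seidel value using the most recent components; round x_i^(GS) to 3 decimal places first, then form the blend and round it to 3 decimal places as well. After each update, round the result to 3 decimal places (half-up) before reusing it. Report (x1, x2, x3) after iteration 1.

(0.480, 1.310, 2.524)

Iteration 1:
  x1: GS value = (2 - (-2)·0.000 - (2)·0.000) / (5) = 0.400;  x1 ← (1−ω)·0.000 + ω·0.400 = 0.480
  x2: GS value = (-9 - (4)·0.480 - (-2)·0.000) / (-10) = 1.092;  x2 ← (1−ω)·0.000 + ω·1.092 = 1.310
  x3: GS value = (9 - (-1)·0.480 - (-4)·1.310) / (7) = 2.103;  x3 ← (1−ω)·0.000 + ω·2.103 = 2.524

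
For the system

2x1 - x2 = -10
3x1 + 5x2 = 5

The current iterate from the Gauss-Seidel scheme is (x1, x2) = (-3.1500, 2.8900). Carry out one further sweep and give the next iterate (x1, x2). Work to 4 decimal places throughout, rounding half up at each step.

(-3.5550, 3.1330)

One sweep:
  x1 = (-10 - (-1)·2.8900) / (2) = -3.5550
  x2 = (5 - (3)·-3.5550) / (5) = 3.1330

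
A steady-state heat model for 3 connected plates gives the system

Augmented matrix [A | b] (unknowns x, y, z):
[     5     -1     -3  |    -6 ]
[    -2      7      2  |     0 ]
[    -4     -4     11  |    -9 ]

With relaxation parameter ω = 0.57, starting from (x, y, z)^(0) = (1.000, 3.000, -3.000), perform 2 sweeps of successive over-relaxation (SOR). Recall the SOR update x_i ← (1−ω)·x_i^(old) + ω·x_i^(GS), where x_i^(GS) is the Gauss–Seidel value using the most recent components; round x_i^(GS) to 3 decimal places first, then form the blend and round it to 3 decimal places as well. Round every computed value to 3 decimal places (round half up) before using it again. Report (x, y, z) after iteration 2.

(-1.454, 0.725, -1.311)

Iteration 1:
  x: GS value = (-6 - (-1)·3.000 - (-3)·-3.000) / (5) = -2.400;  x ← (1−ω)·1.000 + ω·-2.400 = -0.938
  y: GS value = (0 - (-2)·-0.938 - (2)·-3.000) / (7) = 0.589;  y ← (1−ω)·3.000 + ω·0.589 = 1.626
  z: GS value = (-9 - (-4)·-0.938 - (-4)·1.626) / (11) = -0.568;  z ← (1−ω)·-3.000 + ω·-0.568 = -1.614
Iteration 2:
  x: GS value = (-6 - (-1)·1.626 - (-3)·-1.614) / (5) = -1.843;  x ← (1−ω)·-0.938 + ω·-1.843 = -1.454
  y: GS value = (0 - (-2)·-1.454 - (2)·-1.614) / (7) = 0.046;  y ← (1−ω)·1.626 + ω·0.046 = 0.725
  z: GS value = (-9 - (-4)·-1.454 - (-4)·0.725) / (11) = -1.083;  z ← (1−ω)·-1.614 + ω·-1.083 = -1.311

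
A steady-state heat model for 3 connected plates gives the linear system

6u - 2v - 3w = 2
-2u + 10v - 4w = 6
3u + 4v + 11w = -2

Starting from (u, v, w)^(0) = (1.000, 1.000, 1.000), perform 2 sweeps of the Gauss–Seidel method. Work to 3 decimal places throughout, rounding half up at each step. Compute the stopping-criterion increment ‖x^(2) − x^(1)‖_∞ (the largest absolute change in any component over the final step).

Iteration 1:
  u = (2 - (-2)·1.000 - (-3)·1.000) / (6) = 1.167
  v = (6 - (-2)·1.167 - (-4)·1.000) / (10) = 1.233
  w = (-2 - (3)·1.167 - (4)·1.233) / (11) = -0.948
Iteration 2:
  u = (2 - (-2)·1.233 - (-3)·-0.948) / (6) = 0.270
  v = (6 - (-2)·0.270 - (-4)·-0.948) / (10) = 0.275
  w = (-2 - (3)·0.270 - (4)·0.275) / (11) = -0.355
Change: (-0.897, -0.958, 0.593) → max |·| = 0.958

0.958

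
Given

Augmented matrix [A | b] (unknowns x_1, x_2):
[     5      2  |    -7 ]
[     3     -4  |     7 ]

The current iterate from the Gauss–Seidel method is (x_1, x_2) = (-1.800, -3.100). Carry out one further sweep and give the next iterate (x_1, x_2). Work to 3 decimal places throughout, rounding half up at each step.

(-0.160, -1.870)

One sweep:
  x_1 = (-7 - (2)·-3.100) / (5) = -0.160
  x_2 = (7 - (3)·-0.160) / (-4) = -1.870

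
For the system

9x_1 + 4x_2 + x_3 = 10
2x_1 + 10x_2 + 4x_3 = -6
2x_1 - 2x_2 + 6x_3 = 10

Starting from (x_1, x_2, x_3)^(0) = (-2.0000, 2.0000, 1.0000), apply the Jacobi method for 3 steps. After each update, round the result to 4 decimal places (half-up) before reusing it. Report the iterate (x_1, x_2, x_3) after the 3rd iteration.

Iteration 1:
  x_1 = (10 - (4)·2.0000 - (1)·1.0000) / (9) = 0.1111
  x_2 = (-6 - (2)·-2.0000 - (4)·1.0000) / (10) = -0.6000
  x_3 = (10 - (2)·-2.0000 - (-2)·2.0000) / (6) = 3.0000
Iteration 2:
  x_1 = (10 - (4)·-0.6000 - (1)·3.0000) / (9) = 1.0444
  x_2 = (-6 - (2)·0.1111 - (4)·3.0000) / (10) = -1.8222
  x_3 = (10 - (2)·0.1111 - (-2)·-0.6000) / (6) = 1.4296
Iteration 3:
  x_1 = (10 - (4)·-1.8222 - (1)·1.4296) / (9) = 1.7621
  x_2 = (-6 - (2)·1.0444 - (4)·1.4296) / (10) = -1.3807
  x_3 = (10 - (2)·1.0444 - (-2)·-1.8222) / (6) = 0.7111

(1.7621, -1.3807, 0.7111)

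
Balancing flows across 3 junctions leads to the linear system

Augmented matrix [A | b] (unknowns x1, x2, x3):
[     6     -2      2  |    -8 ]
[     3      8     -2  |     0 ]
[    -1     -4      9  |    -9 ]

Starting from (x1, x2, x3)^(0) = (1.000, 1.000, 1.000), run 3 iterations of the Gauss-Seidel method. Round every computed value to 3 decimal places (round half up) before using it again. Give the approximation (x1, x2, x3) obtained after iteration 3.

(-0.951, 0.095, -1.063)

Iteration 1:
  x1 = (-8 - (-2)·1.000 - (2)·1.000) / (6) = -1.333
  x2 = (0 - (3)·-1.333 - (-2)·1.000) / (8) = 0.750
  x3 = (-9 - (-1)·-1.333 - (-4)·0.750) / (9) = -0.815
Iteration 2:
  x1 = (-8 - (-2)·0.750 - (2)·-0.815) / (6) = -0.812
  x2 = (0 - (3)·-0.812 - (-2)·-0.815) / (8) = 0.101
  x3 = (-9 - (-1)·-0.812 - (-4)·0.101) / (9) = -1.045
Iteration 3:
  x1 = (-8 - (-2)·0.101 - (2)·-1.045) / (6) = -0.951
  x2 = (0 - (3)·-0.951 - (-2)·-1.045) / (8) = 0.095
  x3 = (-9 - (-1)·-0.951 - (-4)·0.095) / (9) = -1.063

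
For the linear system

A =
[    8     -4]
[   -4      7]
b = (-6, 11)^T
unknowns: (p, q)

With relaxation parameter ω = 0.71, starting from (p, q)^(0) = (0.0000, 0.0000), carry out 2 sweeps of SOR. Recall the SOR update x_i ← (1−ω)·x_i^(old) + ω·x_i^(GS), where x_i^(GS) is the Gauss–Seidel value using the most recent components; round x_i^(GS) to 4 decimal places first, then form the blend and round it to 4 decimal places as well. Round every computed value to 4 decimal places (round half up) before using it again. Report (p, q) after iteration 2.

(-0.3676, 1.2275)

Iteration 1:
  p: GS value = (-6 - (-4)·0.0000) / (8) = -0.7500;  p ← (1−ω)·0.0000 + ω·-0.7500 = -0.5325
  q: GS value = (11 - (-4)·-0.5325) / (7) = 1.2671;  q ← (1−ω)·0.0000 + ω·1.2671 = 0.8996
Iteration 2:
  p: GS value = (-6 - (-4)·0.8996) / (8) = -0.3002;  p ← (1−ω)·-0.5325 + ω·-0.3002 = -0.3676
  q: GS value = (11 - (-4)·-0.3676) / (7) = 1.3614;  q ← (1−ω)·0.8996 + ω·1.3614 = 1.2275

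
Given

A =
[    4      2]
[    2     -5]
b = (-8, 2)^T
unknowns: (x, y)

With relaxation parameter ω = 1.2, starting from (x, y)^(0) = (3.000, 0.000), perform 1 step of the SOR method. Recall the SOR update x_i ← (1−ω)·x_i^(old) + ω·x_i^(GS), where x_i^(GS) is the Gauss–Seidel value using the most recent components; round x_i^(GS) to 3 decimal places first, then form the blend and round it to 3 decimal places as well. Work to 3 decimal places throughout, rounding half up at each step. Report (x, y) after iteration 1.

(-3.000, -1.920)

Iteration 1:
  x: GS value = (-8 - (2)·0.000) / (4) = -2.000;  x ← (1−ω)·3.000 + ω·-2.000 = -3.000
  y: GS value = (2 - (2)·-3.000) / (-5) = -1.600;  y ← (1−ω)·0.000 + ω·-1.600 = -1.920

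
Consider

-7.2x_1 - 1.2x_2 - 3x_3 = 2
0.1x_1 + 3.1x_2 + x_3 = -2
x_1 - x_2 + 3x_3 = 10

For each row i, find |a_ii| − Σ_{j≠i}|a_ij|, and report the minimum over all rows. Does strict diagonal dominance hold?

1

row 1: |-7.2| − (1.2+3) = 3
row 2: |3.1| − (0.1+1) = 2
row 3: |3| − (1+1) = 1
minimum over rows = 1 → strictly diagonally dominant (convergence guaranteed)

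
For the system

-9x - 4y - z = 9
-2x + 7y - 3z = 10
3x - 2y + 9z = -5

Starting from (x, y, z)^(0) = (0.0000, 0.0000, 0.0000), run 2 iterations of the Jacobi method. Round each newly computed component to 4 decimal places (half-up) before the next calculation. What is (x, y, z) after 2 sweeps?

(-1.5732, 0.9047, 0.0952)

Iteration 1:
  x = (9 - (-4)·0.0000 - (-1)·0.0000) / (-9) = -1.0000
  y = (10 - (-2)·0.0000 - (-3)·0.0000) / (7) = 1.4286
  z = (-5 - (3)·0.0000 - (-2)·0.0000) / (9) = -0.5556
Iteration 2:
  x = (9 - (-4)·1.4286 - (-1)·-0.5556) / (-9) = -1.5732
  y = (10 - (-2)·-1.0000 - (-3)·-0.5556) / (7) = 0.9047
  z = (-5 - (3)·-1.0000 - (-2)·1.4286) / (9) = 0.0952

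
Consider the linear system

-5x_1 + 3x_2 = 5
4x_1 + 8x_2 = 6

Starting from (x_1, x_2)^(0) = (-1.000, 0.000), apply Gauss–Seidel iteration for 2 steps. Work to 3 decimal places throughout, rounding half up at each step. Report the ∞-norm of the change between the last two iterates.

Iteration 1:
  x_1 = (5 - (3)·0.000) / (-5) = -1.000
  x_2 = (6 - (4)·-1.000) / (8) = 1.250
Iteration 2:
  x_1 = (5 - (3)·1.250) / (-5) = -0.250
  x_2 = (6 - (4)·-0.250) / (8) = 0.875
Change: (0.750, -0.375) → max |·| = 0.750

0.750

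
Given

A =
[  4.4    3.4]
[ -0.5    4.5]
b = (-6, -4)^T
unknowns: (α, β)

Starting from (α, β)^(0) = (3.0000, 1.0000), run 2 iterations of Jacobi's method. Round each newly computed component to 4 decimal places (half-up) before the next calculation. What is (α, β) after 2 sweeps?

Iteration 1:
  α = (-6 - (3.4)·1.0000) / (4.4) = -2.1364
  β = (-4 - (-0.5)·3.0000) / (4.5) = -0.5556
Iteration 2:
  α = (-6 - (3.4)·-0.5556) / (4.4) = -0.9343
  β = (-4 - (-0.5)·-2.1364) / (4.5) = -1.1263

(-0.9343, -1.1263)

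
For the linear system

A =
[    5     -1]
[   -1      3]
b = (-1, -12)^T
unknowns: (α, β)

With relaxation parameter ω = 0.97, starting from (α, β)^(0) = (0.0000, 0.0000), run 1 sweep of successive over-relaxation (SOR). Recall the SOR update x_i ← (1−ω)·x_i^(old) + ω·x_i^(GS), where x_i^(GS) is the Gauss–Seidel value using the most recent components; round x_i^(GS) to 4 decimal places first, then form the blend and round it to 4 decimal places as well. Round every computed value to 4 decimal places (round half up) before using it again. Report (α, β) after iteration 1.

(-0.1940, -3.9428)

Iteration 1:
  α: GS value = (-1 - (-1)·0.0000) / (5) = -0.2000;  α ← (1−ω)·0.0000 + ω·-0.2000 = -0.1940
  β: GS value = (-12 - (-1)·-0.1940) / (3) = -4.0647;  β ← (1−ω)·0.0000 + ω·-4.0647 = -3.9428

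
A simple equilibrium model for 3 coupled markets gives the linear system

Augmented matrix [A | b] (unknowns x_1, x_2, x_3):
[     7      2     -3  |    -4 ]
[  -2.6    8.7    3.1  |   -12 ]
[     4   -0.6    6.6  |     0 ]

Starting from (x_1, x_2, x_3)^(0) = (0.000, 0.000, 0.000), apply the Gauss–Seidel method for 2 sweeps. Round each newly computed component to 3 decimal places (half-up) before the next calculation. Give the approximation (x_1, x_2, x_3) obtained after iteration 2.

(-0.041, -1.465, -0.108)

Iteration 1:
  x_1 = (-4 - (2)·0.000 - (-3)·0.000) / (7) = -0.571
  x_2 = (-12 - (-2.6)·-0.571 - (3.1)·0.000) / (8.7) = -1.550
  x_3 = (0 - (4)·-0.571 - (-0.6)·-1.550) / (6.6) = 0.205
Iteration 2:
  x_1 = (-4 - (2)·-1.550 - (-3)·0.205) / (7) = -0.041
  x_2 = (-12 - (-2.6)·-0.041 - (3.1)·0.205) / (8.7) = -1.465
  x_3 = (0 - (4)·-0.041 - (-0.6)·-1.465) / (6.6) = -0.108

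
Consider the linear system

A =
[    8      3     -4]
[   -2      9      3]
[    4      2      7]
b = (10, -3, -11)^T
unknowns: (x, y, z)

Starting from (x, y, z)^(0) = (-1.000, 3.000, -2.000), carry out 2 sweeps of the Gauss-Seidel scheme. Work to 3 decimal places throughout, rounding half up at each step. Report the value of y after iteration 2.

0.180

Iteration 1:
  x = (10 - (3)·3.000 - (-4)·-2.000) / (8) = -0.875
  y = (-3 - (-2)·-0.875 - (3)·-2.000) / (9) = 0.139
  z = (-11 - (4)·-0.875 - (2)·0.139) / (7) = -1.111
Iteration 2:
  x = (10 - (3)·0.139 - (-4)·-1.111) / (8) = 0.642
  y = (-3 - (-2)·0.642 - (3)·-1.111) / (9) = 0.180
  z = (-11 - (4)·0.642 - (2)·0.180) / (7) = -1.990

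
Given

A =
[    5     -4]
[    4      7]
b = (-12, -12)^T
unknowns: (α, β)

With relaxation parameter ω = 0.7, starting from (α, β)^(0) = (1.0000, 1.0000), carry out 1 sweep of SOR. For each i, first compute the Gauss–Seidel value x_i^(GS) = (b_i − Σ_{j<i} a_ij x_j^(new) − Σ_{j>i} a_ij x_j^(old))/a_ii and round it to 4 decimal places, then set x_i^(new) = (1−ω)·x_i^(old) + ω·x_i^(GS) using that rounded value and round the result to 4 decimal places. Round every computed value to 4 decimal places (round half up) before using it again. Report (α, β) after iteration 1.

Iteration 1:
  α: GS value = (-12 - (-4)·1.0000) / (5) = -1.6000;  α ← (1−ω)·1.0000 + ω·-1.6000 = -0.8200
  β: GS value = (-12 - (4)·-0.8200) / (7) = -1.2457;  β ← (1−ω)·1.0000 + ω·-1.2457 = -0.5720

(-0.8200, -0.5720)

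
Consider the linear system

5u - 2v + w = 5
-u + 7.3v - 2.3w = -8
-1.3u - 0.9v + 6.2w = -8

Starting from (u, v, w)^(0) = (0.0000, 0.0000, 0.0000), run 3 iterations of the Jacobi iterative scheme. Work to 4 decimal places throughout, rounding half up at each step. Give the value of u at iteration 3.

0.7018

Iteration 1:
  u = (5 - (-2)·0.0000 - (1)·0.0000) / (5) = 1.0000
  v = (-8 - (-1)·0.0000 - (-2.3)·0.0000) / (7.3) = -1.0959
  w = (-8 - (-1.3)·0.0000 - (-0.9)·0.0000) / (6.2) = -1.2903
Iteration 2:
  u = (5 - (-2)·-1.0959 - (1)·-1.2903) / (5) = 0.8197
  v = (-8 - (-1)·1.0000 - (-2.3)·-1.2903) / (7.3) = -1.3654
  w = (-8 - (-1.3)·1.0000 - (-0.9)·-1.0959) / (6.2) = -1.2397
Iteration 3:
  u = (5 - (-2)·-1.3654 - (1)·-1.2397) / (5) = 0.7018
  v = (-8 - (-1)·0.8197 - (-2.3)·-1.2397) / (7.3) = -1.3742
  w = (-8 - (-1.3)·0.8197 - (-0.9)·-1.3654) / (6.2) = -1.3167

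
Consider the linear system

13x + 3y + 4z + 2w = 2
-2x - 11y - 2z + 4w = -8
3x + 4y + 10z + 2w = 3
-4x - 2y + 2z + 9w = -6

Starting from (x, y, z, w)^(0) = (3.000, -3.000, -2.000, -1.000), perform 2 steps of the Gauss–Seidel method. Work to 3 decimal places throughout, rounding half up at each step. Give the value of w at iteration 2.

-0.436

Iteration 1:
  x = (2 - (3)·-3.000 - (4)·-2.000 - (2)·-1.000) / (13) = 1.615
  y = (-8 - (-2)·1.615 - (-2)·-2.000 - (4)·-1.000) / (-11) = 0.434
  z = (3 - (3)·1.615 - (4)·0.434 - (2)·-1.000) / (10) = -0.158
  w = (-6 - (-4)·1.615 - (-2)·0.434 - (2)·-0.158) / (9) = 0.183
Iteration 2:
  x = (2 - (3)·0.434 - (4)·-0.158 - (2)·0.183) / (13) = 0.074
  y = (-8 - (-2)·0.074 - (-2)·-0.158 - (4)·0.183) / (-11) = 0.809
  z = (3 - (3)·0.074 - (4)·0.809 - (2)·0.183) / (10) = -0.082
  w = (-6 - (-4)·0.074 - (-2)·0.809 - (2)·-0.082) / (9) = -0.436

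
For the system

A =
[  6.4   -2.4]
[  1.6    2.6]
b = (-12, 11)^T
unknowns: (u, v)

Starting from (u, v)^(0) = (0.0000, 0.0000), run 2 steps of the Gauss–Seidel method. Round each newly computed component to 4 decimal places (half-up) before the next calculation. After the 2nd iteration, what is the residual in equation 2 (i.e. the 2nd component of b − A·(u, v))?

0.0001

Iteration 1:
  u = (-12 - (-2.4)·0.0000) / (6.4) = -1.8750
  v = (11 - (1.6)·-1.8750) / (2.6) = 5.3846
Iteration 2:
  u = (-12 - (-2.4)·5.3846) / (6.4) = 0.1442
  v = (11 - (1.6)·0.1442) / (2.6) = 4.1420
Residual b − A·x = (-2.9821, 0.0001)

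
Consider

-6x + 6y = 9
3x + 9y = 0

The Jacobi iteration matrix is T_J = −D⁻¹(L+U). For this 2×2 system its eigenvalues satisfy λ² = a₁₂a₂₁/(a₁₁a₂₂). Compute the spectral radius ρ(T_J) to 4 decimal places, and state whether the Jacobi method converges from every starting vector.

0.5774

a₁₂a₂₁/(a₁₁a₂₂) = (6)·(3) / ((-6)·(9)) = -0.333333
ρ = √|-0.333333| = √0.333333 = 0.5774
ρ < 1, so Jacobi converges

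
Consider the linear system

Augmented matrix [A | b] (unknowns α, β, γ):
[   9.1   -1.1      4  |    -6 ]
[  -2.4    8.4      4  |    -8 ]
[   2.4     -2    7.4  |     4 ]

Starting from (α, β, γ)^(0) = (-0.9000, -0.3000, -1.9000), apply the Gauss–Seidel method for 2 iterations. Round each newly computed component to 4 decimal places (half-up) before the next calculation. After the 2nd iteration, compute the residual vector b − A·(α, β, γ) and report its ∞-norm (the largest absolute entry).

Iteration 1:
  α = (-6 - (-1.1)·-0.3000 - (4)·-1.9000) / (9.1) = 0.1396
  β = (-8 - (-2.4)·0.1396 - (4)·-1.9000) / (8.4) = -0.0077
  γ = (4 - (2.4)·0.1396 - (-2)·-0.0077) / (7.4) = 0.4932
Iteration 2:
  α = (-6 - (-1.1)·-0.0077 - (4)·0.4932) / (9.1) = -0.8771
  β = (-8 - (-2.4)·-0.8771 - (4)·0.4932) / (8.4) = -1.4378
  γ = (4 - (2.4)·-0.8771 - (-2)·-1.4378) / (7.4) = 0.4364
Residual b − A·x = (-1.3456, 0.2269, 0.0001); ∞-norm = 1.3456

1.3456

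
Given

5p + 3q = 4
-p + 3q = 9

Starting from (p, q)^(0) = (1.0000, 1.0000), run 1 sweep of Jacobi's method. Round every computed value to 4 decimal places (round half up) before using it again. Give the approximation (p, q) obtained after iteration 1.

Iteration 1:
  p = (4 - (3)·1.0000) / (5) = 0.2000
  q = (9 - (-1)·1.0000) / (3) = 3.3333

(0.2000, 3.3333)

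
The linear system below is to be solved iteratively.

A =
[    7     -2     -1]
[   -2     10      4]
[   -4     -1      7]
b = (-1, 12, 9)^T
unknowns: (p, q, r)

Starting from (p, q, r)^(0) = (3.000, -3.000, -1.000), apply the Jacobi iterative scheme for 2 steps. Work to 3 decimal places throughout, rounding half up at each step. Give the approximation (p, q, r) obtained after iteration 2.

Iteration 1:
  p = (-1 - (-2)·-3.000 - (-1)·-1.000) / (7) = -1.143
  q = (12 - (-2)·3.000 - (4)·-1.000) / (10) = 2.200
  r = (9 - (-4)·3.000 - (-1)·-3.000) / (7) = 2.571
Iteration 2:
  p = (-1 - (-2)·2.200 - (-1)·2.571) / (7) = 0.853
  q = (12 - (-2)·-1.143 - (4)·2.571) / (10) = -0.057
  r = (9 - (-4)·-1.143 - (-1)·2.200) / (7) = 0.947

(0.853, -0.057, 0.947)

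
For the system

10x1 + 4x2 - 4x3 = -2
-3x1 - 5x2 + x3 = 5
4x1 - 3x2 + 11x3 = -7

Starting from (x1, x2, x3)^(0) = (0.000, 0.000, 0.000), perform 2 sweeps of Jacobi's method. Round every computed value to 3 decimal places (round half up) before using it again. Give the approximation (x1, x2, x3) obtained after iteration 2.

(-0.054, -1.007, -0.836)

Iteration 1:
  x1 = (-2 - (4)·0.000 - (-4)·0.000) / (10) = -0.200
  x2 = (5 - (-3)·0.000 - (1)·0.000) / (-5) = -1.000
  x3 = (-7 - (4)·0.000 - (-3)·0.000) / (11) = -0.636
Iteration 2:
  x1 = (-2 - (4)·-1.000 - (-4)·-0.636) / (10) = -0.054
  x2 = (5 - (-3)·-0.200 - (1)·-0.636) / (-5) = -1.007
  x3 = (-7 - (4)·-0.200 - (-3)·-1.000) / (11) = -0.836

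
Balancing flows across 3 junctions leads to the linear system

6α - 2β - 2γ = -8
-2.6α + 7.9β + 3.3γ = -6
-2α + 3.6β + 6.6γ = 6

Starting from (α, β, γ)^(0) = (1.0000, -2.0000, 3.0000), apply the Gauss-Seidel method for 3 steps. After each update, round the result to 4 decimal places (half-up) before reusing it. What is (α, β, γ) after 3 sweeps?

(-1.4888, -1.9048, 1.4969)

Iteration 1:
  α = (-8 - (-2)·-2.0000 - (-2)·3.0000) / (6) = -1.0000
  β = (-6 - (-2.6)·-1.0000 - (3.3)·3.0000) / (7.9) = -2.3418
  γ = (6 - (-2)·-1.0000 - (3.6)·-2.3418) / (6.6) = 1.8834
Iteration 2:
  α = (-8 - (-2)·-2.3418 - (-2)·1.8834) / (6) = -1.4861
  β = (-6 - (-2.6)·-1.4861 - (3.3)·1.8834) / (7.9) = -2.0353
  γ = (6 - (-2)·-1.4861 - (3.6)·-2.0353) / (6.6) = 1.5689
Iteration 3:
  α = (-8 - (-2)·-2.0353 - (-2)·1.5689) / (6) = -1.4888
  β = (-6 - (-2.6)·-1.4888 - (3.3)·1.5689) / (7.9) = -1.9048
  γ = (6 - (-2)·-1.4888 - (3.6)·-1.9048) / (6.6) = 1.4969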